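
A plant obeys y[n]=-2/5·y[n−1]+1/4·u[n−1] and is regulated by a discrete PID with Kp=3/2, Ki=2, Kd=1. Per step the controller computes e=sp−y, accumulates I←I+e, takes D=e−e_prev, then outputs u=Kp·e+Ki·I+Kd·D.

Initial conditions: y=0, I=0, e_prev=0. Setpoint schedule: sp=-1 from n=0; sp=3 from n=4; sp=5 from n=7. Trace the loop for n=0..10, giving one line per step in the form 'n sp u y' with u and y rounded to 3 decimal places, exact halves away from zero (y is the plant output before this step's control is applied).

0 -1 -4.500 0.000
1 -1 -0.438 -1.125
2 -1 -7.908 0.341
3 -1 1.919 -2.113
4 3 4.220 1.325
5 3 10.608 0.525
6 3 6.131 2.442
7 5 26.652 0.556
8 5 5.173 6.441
9 5 42.933 -1.283
10 5 -8.607 11.246

(exact arithmetic carried between steps; '≈' marks a value shown rounded to 6 d.p. or computed from one; I and e_prev carry over from the previous line; the table rounds u and y to 3 d.p., halves away from zero)
n=0: y=0, sp=-1, e=sp−y=-1; I=-1, D=e−e_prev=-1; u=3/2·(-1)+2·(-1)+1·(-1)=-4.5; next y=-2/5·0+1/4·(-4.5)=-1.125
n=1: y=-1.125, sp=-1, e=sp−y=0.125; I=-0.875, D=e−e_prev=1.125; u=3/2·0.125+2·(-0.875)+1·1.125=-0.4375; next y=-2/5·(-1.125)+1/4·(-0.4375)=0.340625
n=2: y=0.340625, sp=-1, e=sp−y=-1.340625; I=-2.215625, D=e−e_prev=-1.465625; u=3/2·(-1.340625)+2·(-2.215625)+1·(-1.465625)≈-7.907813; next y=-2/5·0.340625+1/4·(-7.907813)≈-2.113203
n=3: y≈-2.113203, sp=-1, e=sp−y≈1.113203; I≈-1.102422, D=e−e_prev≈2.453828; u=3/2·1.113203+2·(-1.102422)+1·2.453828≈1.918789; next y=-2/5·(-2.113203)+1/4·1.918789≈1.324979
n=4: y≈1.324979, sp=3, e=sp−y≈1.675021; I≈0.572600, D=e−e_prev≈0.561818; u=3/2·1.675021+2·0.572600+1·0.561818≈4.219550; next y=-2/5·1.324979+1/4·4.219550≈0.524896
n=5: y≈0.524896, sp=3, e=sp−y≈2.475104; I≈3.047704, D=e−e_prev≈0.800082; u=3/2·2.475104+2·3.047704+1·0.800082≈10.608146; next y=-2/5·0.524896+1/4·10.608146≈2.442078
n=6: y≈2.442078, sp=3, e=sp−y≈0.557922; I≈3.605626, D=e−e_prev≈-1.917182; u=3/2·0.557922+2·3.605626+1·(-1.917182)≈6.130952; next y=-2/5·2.442078+1/4·6.130952≈0.555907
n=7: y≈0.555907, sp=5, e=sp−y≈4.444093; I≈8.049719, D=e−e_prev≈3.886171; u=3/2·4.444093+2·8.049719+1·3.886171≈26.651748; next y=-2/5·0.555907+1/4·26.651748≈6.440574
n=8: y≈6.440574, sp=5, e=sp−y≈-1.440574; I≈6.609144, D=e−e_prev≈-5.884667; u=3/2·(-1.440574)+2·6.609144+1·(-5.884667)≈5.172760; next y=-2/5·6.440574+1/4·5.172760≈-1.283040
n=9: y≈-1.283040, sp=5, e=sp−y≈6.283040; I≈12.892184, D=e−e_prev≈7.723614; u=3/2·6.283040+2·12.892184+1·7.723614≈42.932542; next y=-2/5·(-1.283040)+1/4·42.932542≈11.246351
n=10: y≈11.246351, sp=5, e=sp−y≈-6.246351; I≈6.645833, D=e−e_prev≈-12.529391; u=3/2·(-6.246351)+2·6.645833+1·(-12.529391)≈-8.607252; next y=-2/5·11.246351+1/4·(-8.607252)≈-6.650354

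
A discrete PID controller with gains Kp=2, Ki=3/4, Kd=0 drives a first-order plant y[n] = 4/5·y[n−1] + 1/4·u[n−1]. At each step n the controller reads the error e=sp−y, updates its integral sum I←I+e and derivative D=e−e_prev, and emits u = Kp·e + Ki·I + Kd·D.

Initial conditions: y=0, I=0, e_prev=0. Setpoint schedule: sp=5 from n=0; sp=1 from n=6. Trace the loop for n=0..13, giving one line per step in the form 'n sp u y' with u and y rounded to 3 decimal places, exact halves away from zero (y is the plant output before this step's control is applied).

0 5 13.750 0.000
1 5 8.047 3.438
2 5 5.577 4.762
3 5 4.541 5.204
4 5 4.128 5.298
5 5 3.980 5.270
6 1 -7.060 5.212
7 1 -2.499 2.404
8 1 -0.512 1.299
9 1 0.330 0.911
10 1 0.671 0.811
11 1 0.797 0.817
12 1 0.836 0.853
13 1 0.841 0.891

(exact arithmetic carried between steps; '≈' marks a value shown rounded to 6 d.p. or computed from one; I and e_prev carry over from the previous line; the table rounds u and y to 3 d.p., halves away from zero)
n=0: y=0, sp=5, e=sp−y=5; I=5, D=e−e_prev=5; u=2·5+3/4·5+0·5=13.75; next y=4/5·0+1/4·13.75=3.4375
n=1: y=3.4375, sp=5, e=sp−y=1.5625; I=6.5625, D=e−e_prev=-3.4375; u=2·1.5625+3/4·6.5625+0·(-3.4375)=8.046875; next y=4/5·3.4375+1/4·8.046875≈4.761719
n=2: y≈4.761719, sp=5, e=sp−y≈0.238281; I≈6.800781, D=e−e_prev≈-1.324219; u=2·0.238281+3/4·6.800781+0·(-1.324219)≈5.577148; next y=4/5·4.761719+1/4·5.577148≈5.203662
n=3: y≈5.203662, sp=5, e=sp−y≈-0.203662; I≈6.597119, D=e−e_prev≈-0.441943; u=2·(-0.203662)+3/4·6.597119+0·(-0.441943)≈4.540515; next y=4/5·5.203662+1/4·4.540515≈5.298058
n=4: y≈5.298058, sp=5, e=sp−y≈-0.298058; I≈6.299061, D=e−e_prev≈-0.094396; u=2·(-0.298058)+3/4·6.299061+0·(-0.094396)≈4.128179; next y=4/5·5.298058+1/4·4.128179≈5.270491
n=5: y≈5.270491, sp=5, e=sp−y≈-0.270491; I≈6.028569, D=e−e_prev≈0.027567; u=2·(-0.270491)+3/4·6.028569+0·0.027567≈3.980444; next y=4/5·5.270491+1/4·3.980444≈5.211504
n=6: y≈5.211504, sp=1, e=sp−y≈-4.211504; I≈1.817065, D=e−e_prev≈-3.941013; u=2·(-4.211504)+3/4·1.817065+0·(-3.941013)≈-7.060210; next y=4/5·5.211504+1/4·(-7.060210)≈2.404151
n=7: y≈2.404151, sp=1, e=sp−y≈-1.404151; I≈0.412914, D=e−e_prev≈2.807353; u=2·(-1.404151)+3/4·0.412914+0·2.807353≈-2.498616; next y=4/5·2.404151+1/4·(-2.498616)≈1.298667
n=8: y≈1.298667, sp=1, e=sp−y≈-0.298667; I≈0.114247, D=e−e_prev≈1.105484; u=2·(-0.298667)+3/4·0.114247+0·1.105484≈-0.511648; next y=4/5·1.298667+1/4·(-0.511648)≈0.911021
n=9: y≈0.911021, sp=1, e=sp−y≈0.088979; I≈0.203226, D=e−e_prev≈0.387645; u=2·0.088979+3/4·0.203226+0·0.387645≈0.330377; next y=4/5·0.911021+1/4·0.330377≈0.811411
n=10: y≈0.811411, sp=1, e=sp−y≈0.188589; I≈0.391815, D=e−e_prev≈0.099610; u=2·0.188589+3/4·0.391815+0·0.099610≈0.671038; next y=4/5·0.811411+1/4·0.671038≈0.816889
n=11: y≈0.816889, sp=1, e=sp−y≈0.183111; I≈0.574926, D=e−e_prev≈-0.005477; u=2·0.183111+3/4·0.574926+0·(-0.005477)≈0.797417; next y=4/5·0.816889+1/4·0.797417≈0.852865
n=12: y≈0.852865, sp=1, e=sp−y≈0.147135; I≈0.722061, D=e−e_prev≈-0.035977; u=2·0.147135+3/4·0.722061+0·(-0.035977)≈0.835815; next y=4/5·0.852865+1/4·0.835815≈0.891246
n=13: y≈0.891246, sp=1, e=sp−y≈0.108754; I≈0.830815, D=e−e_prev≈-0.038381; u=2·0.108754+3/4·0.830815+0·(-0.038381)≈0.840619; next y=4/5·0.891246+1/4·0.840619≈0.923152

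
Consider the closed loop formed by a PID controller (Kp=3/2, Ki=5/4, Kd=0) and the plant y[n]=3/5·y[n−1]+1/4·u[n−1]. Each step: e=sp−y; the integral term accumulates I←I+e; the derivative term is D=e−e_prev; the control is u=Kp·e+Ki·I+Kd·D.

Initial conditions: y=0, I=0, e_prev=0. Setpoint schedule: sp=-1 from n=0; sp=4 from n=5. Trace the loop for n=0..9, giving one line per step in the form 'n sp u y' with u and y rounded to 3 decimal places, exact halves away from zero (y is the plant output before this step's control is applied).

(exact arithmetic carried between steps; '≈' marks a value shown rounded to 6 d.p. or computed from one; I and e_prev carry over from the previous line; the table rounds u and y to 3 d.p., halves away from zero)
n=0: y=0, sp=-1, e=sp−y=-1; I=-1, D=e−e_prev=-1; u=3/2·(-1)+5/4·(-1)+0·(-1)=-2.75; next y=3/5·0+1/4·(-2.75)=-0.6875
n=1: y=-0.6875, sp=-1, e=sp−y=-0.3125; I=-1.3125, D=e−e_prev=0.6875; u=3/2·(-0.3125)+5/4·(-1.3125)+0·0.6875=-2.109375; next y=3/5·(-0.6875)+1/4·(-2.109375)≈-0.939844
n=2: y≈-0.939844, sp=-1, e=sp−y≈-0.060156; I≈-1.372656, D=e−e_prev≈0.252344; u=3/2·(-0.060156)+5/4·(-1.372656)+0·0.252344≈-1.806055; next y=3/5·(-0.939844)+1/4·(-1.806055)≈-1.015420
n=3: y≈-1.015420, sp=-1, e=sp−y≈0.015420; I≈-1.357236, D=e−e_prev≈0.075576; u=3/2·0.015420+5/4·(-1.357236)+0·0.075576≈-1.673416; next y=3/5·(-1.015420)+1/4·(-1.673416)≈-1.027606
n=4: y≈-1.027606, sp=-1, e=sp−y≈0.027606; I≈-1.329630, D=e−e_prev≈0.012186; u=3/2·0.027606+5/4·(-1.329630)+0·0.012186≈-1.620629; next y=3/5·(-1.027606)+1/4·(-1.620629)≈-1.021721
n=5: y≈-1.021721, sp=4, e=sp−y≈5.021721; I≈3.692090, D=e−e_prev≈4.994115; u=3/2·5.021721+5/4·3.692090+0·4.994115≈12.147694; next y=3/5·(-1.021721)+1/4·12.147694≈2.423891
n=6: y≈2.423891, sp=4, e=sp−y≈1.576109; I≈5.268199, D=e−e_prev≈-3.445612; u=3/2·1.576109+5/4·5.268199+0·(-3.445612)≈8.949413; next y=3/5·2.423891+1/4·8.949413≈3.691688
n=7: y≈3.691688, sp=4, e=sp−y≈0.308312; I≈5.576512, D=e−e_prev≈-1.267797; u=3/2·0.308312+5/4·5.576512+0·(-1.267797)≈7.433108; next y=3/5·3.691688+1/4·7.433108≈4.073290
n=8: y≈4.073290, sp=4, e=sp−y≈-0.073290; I≈5.503222, D=e−e_prev≈-0.381602; u=3/2·(-0.073290)+5/4·5.503222+0·(-0.381602)≈6.769093; next y=3/5·4.073290+1/4·6.769093≈4.136247
n=9: y≈4.136247, sp=4, e=sp−y≈-0.136247; I≈5.366975, D=e−e_prev≈-0.062957; u=3/2·(-0.136247)+5/4·5.366975+0·(-0.062957)≈6.504348; next y=3/5·4.136247+1/4·6.504348≈4.107835

0 -1 -2.750 0.000
1 -1 -2.109 -0.688
2 -1 -1.806 -0.940
3 -1 -1.673 -1.015
4 -1 -1.621 -1.028
5 4 12.148 -1.022
6 4 8.949 2.424
7 4 7.433 3.692
8 4 6.769 4.073
9 4 6.504 4.136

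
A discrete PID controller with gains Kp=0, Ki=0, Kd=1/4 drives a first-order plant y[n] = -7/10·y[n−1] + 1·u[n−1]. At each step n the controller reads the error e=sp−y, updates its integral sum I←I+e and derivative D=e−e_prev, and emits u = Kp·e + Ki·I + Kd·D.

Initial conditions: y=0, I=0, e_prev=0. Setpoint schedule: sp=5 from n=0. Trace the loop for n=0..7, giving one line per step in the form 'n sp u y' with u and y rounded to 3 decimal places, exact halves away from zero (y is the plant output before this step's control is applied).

(exact arithmetic carried between steps; '≈' marks a value shown rounded to 6 d.p. or computed from one; I and e_prev carry over from the previous line; the table rounds u and y to 3 d.p., halves away from zero)
n=0: y=0, sp=5, e=sp−y=5; I=5, D=e−e_prev=5; u=0·5+0·5+1/4·5=1.25; next y=-7/10·0+1·1.25=1.25
n=1: y=1.25, sp=5, e=sp−y=3.75; I=8.75, D=e−e_prev=-1.25; u=0·3.75+0·8.75+1/4·(-1.25)=-0.3125; next y=-7/10·1.25+1·(-0.3125)=-1.1875
n=2: y=-1.1875, sp=5, e=sp−y=6.1875; I=14.9375, D=e−e_prev=2.4375; u=0·6.1875+0·14.9375+1/4·2.4375=0.609375; next y=-7/10·(-1.1875)+1·0.609375=1.440625
n=3: y=1.440625, sp=5, e=sp−y=3.559375; I=18.496875, D=e−e_prev=-2.628125; u=0·3.559375+0·18.496875+1/4·(-2.628125)≈-0.657031; next y=-7/10·1.440625+1·(-0.657031)≈-1.665469
n=4: y≈-1.665469, sp=5, e=sp−y≈6.665469; I≈25.162344, D=e−e_prev≈3.106094; u=0·6.665469+0·25.162344+1/4·3.106094≈0.776523; next y=-7/10·(-1.665469)+1·0.776523≈1.942352
n=5: y≈1.942352, sp=5, e=sp−y≈3.057648; I≈28.219992, D=e−e_prev≈-3.607820; u=0·3.057648+0·28.219992+1/4·(-3.607820)≈-0.901955; next y=-7/10·1.942352+1·(-0.901955)≈-2.261601
n=6: y≈-2.261601, sp=5, e=sp−y≈7.261601; I≈35.481593, D=e−e_prev≈4.203953; u=0·7.261601+0·35.481593+1/4·4.203953≈1.050988; next y=-7/10·(-2.261601)+1·1.050988≈2.634109
n=7: y≈2.634109, sp=5, e=sp−y≈2.365891; I≈37.847484, D=e−e_prev≈-4.895710; u=0·2.365891+0·37.847484+1/4·(-4.895710)≈-1.223928; next y=-7/10·2.634109+1·(-1.223928)≈-3.067804

0 5 1.250 0.000
1 5 -0.313 1.250
2 5 0.609 -1.188
3 5 -0.657 1.441
4 5 0.777 -1.665
5 5 -0.902 1.942
6 5 1.051 -2.262
7 5 -1.224 2.634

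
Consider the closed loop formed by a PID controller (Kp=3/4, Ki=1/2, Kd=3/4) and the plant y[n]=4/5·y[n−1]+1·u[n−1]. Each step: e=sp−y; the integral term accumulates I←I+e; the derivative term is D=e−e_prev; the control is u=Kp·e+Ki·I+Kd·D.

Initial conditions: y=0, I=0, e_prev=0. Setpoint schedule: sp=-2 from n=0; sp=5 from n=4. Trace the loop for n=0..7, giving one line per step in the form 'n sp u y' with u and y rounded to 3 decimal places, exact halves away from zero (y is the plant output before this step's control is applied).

(exact arithmetic carried between steps; '≈' marks a value shown rounded to 6 d.p. or computed from one; I and e_prev carry over from the previous line; the table rounds u and y to 3 d.p., halves away from zero)
n=0: y=0, sp=-2, e=sp−y=-2; I=-2, D=e−e_prev=-2; u=3/4·(-2)+1/2·(-2)+3/4·(-2)=-4; next y=4/5·0+1·(-4)=-4
n=1: y=-4, sp=-2, e=sp−y=2; I=0, D=e−e_prev=4; u=3/4·2+1/2·0+3/4·4=4.5; next y=4/5·(-4)+1·4.5=1.3
n=2: y=1.3, sp=-2, e=sp−y=-3.3; I=-3.3, D=e−e_prev=-5.3; u=3/4·(-3.3)+1/2·(-3.3)+3/4·(-5.3)=-8.1; next y=4/5·1.3+1·(-8.1)=-7.06
n=3: y=-7.06, sp=-2, e=sp−y=5.06; I=1.76, D=e−e_prev=8.36; u=3/4·5.06+1/2·1.76+3/4·8.36=10.945; next y=4/5·(-7.06)+1·10.945=5.297
n=4: y=5.297, sp=5, e=sp−y=-0.297; I=1.463, D=e−e_prev=-5.357; u=3/4·(-0.297)+1/2·1.463+3/4·(-5.357)=-3.509; next y=4/5·5.297+1·(-3.509)=0.7286
n=5: y=0.7286, sp=5, e=sp−y=4.2714; I=5.7344, D=e−e_prev=4.5684; u=3/4·4.2714+1/2·5.7344+3/4·4.5684=9.49705; next y=4/5·0.7286+1·9.49705=10.07993
n=6: y=10.07993, sp=5, e=sp−y=-5.07993; I=0.65447, D=e−e_prev=-9.35133; u=3/4·(-5.07993)+1/2·0.65447+3/4·(-9.35133)=-10.49621; next y=4/5·10.07993+1·(-10.49621)=-2.432266
n=7: y=-2.432266, sp=5, e=sp−y=7.432266; I=8.086736, D=e−e_prev=12.512196; u=3/4·7.432266+1/2·8.086736+3/4·12.512196≈19.001715; next y=4/5·(-2.432266)+1·19.001715≈17.055902

0 -2 -4.000 0.000
1 -2 4.500 -4.000
2 -2 -8.100 1.300
3 -2 10.945 -7.060
4 5 -3.509 5.297
5 5 9.497 0.729
6 5 -10.496 10.080
7 5 19.002 -2.432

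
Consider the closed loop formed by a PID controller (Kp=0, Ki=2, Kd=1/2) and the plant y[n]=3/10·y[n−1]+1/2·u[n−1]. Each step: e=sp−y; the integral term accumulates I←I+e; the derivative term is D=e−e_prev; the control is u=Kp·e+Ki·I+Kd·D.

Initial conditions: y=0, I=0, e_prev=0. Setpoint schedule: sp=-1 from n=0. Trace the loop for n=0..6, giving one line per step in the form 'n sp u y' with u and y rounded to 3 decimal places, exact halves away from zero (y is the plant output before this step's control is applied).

(exact arithmetic carried between steps; '≈' marks a value shown rounded to 6 d.p. or computed from one; I and e_prev carry over from the previous line; the table rounds u and y to 3 d.p., halves away from zero)
n=0: y=0, sp=-1, e=sp−y=-1; I=-1, D=e−e_prev=-1; u=0·(-1)+2·(-1)+1/2·(-1)=-2.5; next y=3/10·0+1/2·(-2.5)=-1.25
n=1: y=-1.25, sp=-1, e=sp−y=0.25; I=-0.75, D=e−e_prev=1.25; u=0·0.25+2·(-0.75)+1/2·1.25=-0.875; next y=3/10·(-1.25)+1/2·(-0.875)=-0.8125
n=2: y=-0.8125, sp=-1, e=sp−y=-0.1875; I=-0.9375, D=e−e_prev=-0.4375; u=0·(-0.1875)+2·(-0.9375)+1/2·(-0.4375)=-2.09375; next y=3/10·(-0.8125)+1/2·(-2.09375)=-1.290625
n=3: y=-1.290625, sp=-1, e=sp−y=0.290625; I=-0.646875, D=e−e_prev=0.478125; u=0·0.290625+2·(-0.646875)+1/2·0.478125≈-1.054688; next y=3/10·(-1.290625)+1/2·(-1.054688)≈-0.914531
n=4: y≈-0.914531, sp=-1, e=sp−y≈-0.085469; I≈-0.732344, D=e−e_prev≈-0.376094; u=0·(-0.085469)+2·(-0.732344)+1/2·(-0.376094)≈-1.652734; next y=3/10·(-0.914531)+1/2·(-1.652734)≈-1.100727
n=5: y≈-1.100727, sp=-1, e=sp−y≈0.100727; I≈-0.631617, D=e−e_prev≈0.186195; u=0·0.100727+2·(-0.631617)+1/2·0.186195≈-1.170137; next y=3/10·(-1.100727)+1/2·(-1.170137)≈-0.915286
n=6: y≈-0.915286, sp=-1, e=sp−y≈-0.084714; I≈-0.716331, D=e−e_prev≈-0.185440; u=0·(-0.084714)+2·(-0.716331)+1/2·(-0.185440)≈-1.525382; next y=3/10·(-0.915286)+1/2·(-1.525382)≈-1.037277

0 -1 -2.500 0.000
1 -1 -0.875 -1.250
2 -1 -2.094 -0.813
3 -1 -1.055 -1.291
4 -1 -1.653 -0.915
5 -1 -1.170 -1.101
6 -1 -1.525 -0.915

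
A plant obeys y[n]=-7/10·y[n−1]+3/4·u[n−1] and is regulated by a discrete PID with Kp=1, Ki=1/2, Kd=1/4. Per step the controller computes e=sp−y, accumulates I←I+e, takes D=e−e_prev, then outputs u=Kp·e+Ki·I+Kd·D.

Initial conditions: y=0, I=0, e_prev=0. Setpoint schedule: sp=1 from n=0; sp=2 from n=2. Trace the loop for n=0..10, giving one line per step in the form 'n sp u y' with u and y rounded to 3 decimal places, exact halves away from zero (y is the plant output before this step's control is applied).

0 1 1.750 0.000
1 1 -0.297 1.313
2 2 5.919 -1.141
3 2 -4.538 5.238
4 2 16.978 -7.071
5 2 -24.883 17.683
6 2 58.730 -31.040
7 2 -106.359 65.776
8 2 221.237 -125.813
9 2 -427.420 253.997
10 2 858.163 -498.363

(exact arithmetic carried between steps; '≈' marks a value shown rounded to 6 d.p. or computed from one; I and e_prev carry over from the previous line; the table rounds u and y to 3 d.p., halves away from zero)
n=0: y=0, sp=1, e=sp−y=1; I=1, D=e−e_prev=1; u=1·1+1/2·1+1/4·1=1.75; next y=-7/10·0+3/4·1.75=1.3125
n=1: y=1.3125, sp=1, e=sp−y=-0.3125; I=0.6875, D=e−e_prev=-1.3125; u=1·(-0.3125)+1/2·0.6875+1/4·(-1.3125)=-0.296875; next y=-7/10·1.3125+3/4·(-0.296875)≈-1.141406
n=2: y≈-1.141406, sp=2, e=sp−y≈3.141406; I≈3.828906, D=e−e_prev≈3.453906; u=1·3.141406+1/2·3.828906+1/4·3.453906≈5.919336; next y=-7/10·(-1.141406)+3/4·5.919336≈5.238486
n=3: y≈5.238486, sp=2, e=sp−y≈-3.238486; I≈0.590420, D=e−e_prev≈-6.379893; u=1·(-3.238486)+1/2·0.590420+1/4·(-6.379893)≈-4.538250; next y=-7/10·5.238486+3/4·(-4.538250)≈-7.070628
n=4: y≈-7.070628, sp=2, e=sp−y≈9.070628; I≈9.661047, D=e−e_prev≈12.309114; u=1·9.070628+1/2·9.661047+1/4·12.309114≈16.978430; next y=-7/10·(-7.070628)+3/4·16.978430≈17.683262
n=5: y≈17.683262, sp=2, e=sp−y≈-15.683262; I≈-6.022214, D=e−e_prev≈-24.753889; u=1·(-15.683262)+1/2·(-6.022214)+1/4·(-24.753889)≈-24.882841; next y=-7/10·17.683262+3/4·(-24.882841)≈-31.040414
n=6: y≈-31.040414, sp=2, e=sp−y≈33.040414; I≈27.018200, D=e−e_prev≈48.723676; u=1·33.040414+1/2·27.018200+1/4·48.723676≈58.730433; next y=-7/10·(-31.040414)+3/4·58.730433≈65.776114
n=7: y≈65.776114, sp=2, e=sp−y≈-63.776114; I≈-36.757914, D=e−e_prev≈-96.816528; u=1·(-63.776114)+1/2·(-36.757914)+1/4·(-96.816528)≈-106.359203; next y=-7/10·65.776114+3/4·(-106.359203)≈-125.812683
n=8: y≈-125.812683, sp=2, e=sp−y≈127.812683; I≈91.054768, D=e−e_prev≈191.588797; u=1·127.812683+1/2·91.054768+1/4·191.588797≈221.237266; next y=-7/10·(-125.812683)+3/4·221.237266≈253.996827
n=9: y≈253.996827, sp=2, e=sp−y≈-251.996827; I≈-160.942059, D=e−e_prev≈-379.809510; u=1·(-251.996827)+1/2·(-160.942059)+1/4·(-379.809510)≈-427.420234; next y=-7/10·253.996827+3/4·(-427.420234)≈-498.362954
n=10: y≈-498.362954, sp=2, e=sp−y≈500.362954; I≈339.420895, D=e−e_prev≈752.359782; u=1·500.362954+1/2·339.420895+1/4·752.359782≈858.163348; next y=-7/10·(-498.362954)+3/4·858.163348≈992.476579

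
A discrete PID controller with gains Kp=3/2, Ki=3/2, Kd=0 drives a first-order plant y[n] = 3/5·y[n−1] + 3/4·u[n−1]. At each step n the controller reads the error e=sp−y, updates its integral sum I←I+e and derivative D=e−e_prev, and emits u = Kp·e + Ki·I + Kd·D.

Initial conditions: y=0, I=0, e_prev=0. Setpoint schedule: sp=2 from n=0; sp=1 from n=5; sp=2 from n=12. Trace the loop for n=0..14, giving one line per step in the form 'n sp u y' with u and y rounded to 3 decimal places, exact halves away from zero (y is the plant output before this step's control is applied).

(exact arithmetic carried between steps; '≈' marks a value shown rounded to 6 d.p. or computed from one; I and e_prev carry over from the previous line; the table rounds u and y to 3 d.p., halves away from zero)
n=0: y=0, sp=2, e=sp−y=2; I=2, D=e−e_prev=2; u=3/2·2+3/2·2+0·2=6; next y=3/5·0+3/4·6=4.5
n=1: y=4.5, sp=2, e=sp−y=-2.5; I=-0.5, D=e−e_prev=-4.5; u=3/2·(-2.5)+3/2·(-0.5)+0·(-4.5)=-4.5; next y=3/5·4.5+3/4·(-4.5)=-0.675
n=2: y=-0.675, sp=2, e=sp−y=2.675; I=2.175, D=e−e_prev=5.175; u=3/2·2.675+3/2·2.175+0·5.175=7.275; next y=3/5·(-0.675)+3/4·7.275=5.05125
n=3: y=5.05125, sp=2, e=sp−y=-3.05125; I=-0.87625, D=e−e_prev=-5.72625; u=3/2·(-3.05125)+3/2·(-0.87625)+0·(-5.72625)=-5.89125; next y=3/5·5.05125+3/4·(-5.89125)≈-1.387688
n=4: y≈-1.387688, sp=2, e=sp−y≈3.387688; I≈2.511438, D=e−e_prev≈6.438938; u=3/2·3.387688+3/2·2.511438+0·6.438938≈8.848688; next y=3/5·(-1.387688)+3/4·8.848688≈5.803903
n=5: y≈5.803903, sp=1, e=sp−y≈-4.803903; I≈-2.292466, D=e−e_prev≈-8.191591; u=3/2·(-4.803903)+3/2·(-2.292466)+0·(-8.191591)≈-10.644553; next y=3/5·5.803903+3/4·(-10.644553)≈-4.501073
n=6: y≈-4.501073, sp=1, e=sp−y≈5.501073; I≈3.208607, D=e−e_prev≈10.304976; u=3/2·5.501073+3/2·3.208607+0·10.304976≈13.064520; next y=3/5·(-4.501073)+3/4·13.064520≈7.097747
n=7: y≈7.097747, sp=1, e=sp−y≈-6.097747; I≈-2.889139, D=e−e_prev≈-11.598820; u=3/2·(-6.097747)+3/2·(-2.889139)+0·(-11.598820)≈-13.480329; next y=3/5·7.097747+3/4·(-13.480329)≈-5.851599
n=8: y≈-5.851599, sp=1, e=sp−y≈6.851599; I≈3.962459, D=e−e_prev≈12.949345; u=3/2·6.851599+3/2·3.962459+0·12.949345≈16.221087; next y=3/5·(-5.851599)+3/4·16.221087≈8.654856
n=9: y≈8.654856, sp=1, e=sp−y≈-7.654856; I≈-3.692397, D=e−e_prev≈-14.506455; u=3/2·(-7.654856)+3/2·(-3.692397)+0·(-14.506455)≈-17.020879; next y=3/5·8.654856+3/4·(-17.020879)≈-7.572746
n=10: y≈-7.572746, sp=1, e=sp−y≈8.572746; I≈4.880349, D=e−e_prev≈16.227602; u=3/2·8.572746+3/2·4.880349+0·16.227602≈20.179642; next y=3/5·(-7.572746)+3/4·20.179642≈10.591084
n=11: y≈10.591084, sp=1, e=sp−y≈-9.591084; I≈-4.710735, D=e−e_prev≈-18.163830; u=3/2·(-9.591084)+3/2·(-4.710735)+0·(-18.163830)≈-21.452729; next y=3/5·10.591084+3/4·(-21.452729)≈-9.734896
n=12: y≈-9.734896, sp=2, e=sp−y≈11.734896; I≈7.024161, D=e−e_prev≈21.325980; u=3/2·11.734896+3/2·7.024161+0·21.325980≈28.138586; next y=3/5·(-9.734896)+3/4·28.138586≈15.263002
n=13: y≈15.263002, sp=2, e=sp−y≈-13.263002; I≈-6.238841, D=e−e_prev≈-24.997898; u=3/2·(-13.263002)+3/2·(-6.238841)+0·(-24.997898)≈-29.252763; next y=3/5·15.263002+3/4·(-29.252763)≈-12.781772
n=14: y≈-12.781772, sp=2, e=sp−y≈14.781772; I≈8.542931, D=e−e_prev≈28.044773; u=3/2·14.781772+3/2·8.542931+0·28.044773≈34.987054; next y=3/5·(-12.781772)+3/4·34.987054≈18.571227

0 2 6.000 0.000
1 2 -4.500 4.500
2 2 7.275 -0.675
3 2 -5.891 5.051
4 2 8.849 -1.388
5 1 -10.645 5.804
6 1 13.065 -4.501
7 1 -13.480 7.098
8 1 16.221 -5.852
9 1 -17.021 8.655
10 1 20.180 -7.573
11 1 -21.453 10.591
12 2 28.139 -9.735
13 2 -29.253 15.263
14 2 34.987 -12.782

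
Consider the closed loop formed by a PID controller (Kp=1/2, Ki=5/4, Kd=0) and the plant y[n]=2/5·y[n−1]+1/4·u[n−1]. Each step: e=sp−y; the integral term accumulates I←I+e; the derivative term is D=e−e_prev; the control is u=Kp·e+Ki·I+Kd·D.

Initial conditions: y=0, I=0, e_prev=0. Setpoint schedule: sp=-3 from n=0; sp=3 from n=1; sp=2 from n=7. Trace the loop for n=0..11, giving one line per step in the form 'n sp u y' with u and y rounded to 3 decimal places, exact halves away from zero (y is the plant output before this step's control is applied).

(exact arithmetic carried between steps; '≈' marks a value shown rounded to 6 d.p. or computed from one; I and e_prev carry over from the previous line; the table rounds u and y to 3 d.p., halves away from zero)
n=0: y=0, sp=-3, e=sp−y=-3; I=-3, D=e−e_prev=-3; u=1/2·(-3)+5/4·(-3)+0·(-3)=-5.25; next y=2/5·0+1/4·(-5.25)=-1.3125
n=1: y=-1.3125, sp=3, e=sp−y=4.3125; I=1.3125, D=e−e_prev=7.3125; u=1/2·4.3125+5/4·1.3125+0·7.3125=3.796875; next y=2/5·(-1.3125)+1/4·3.796875≈0.424219
n=2: y≈0.424219, sp=3, e=sp−y≈2.575781; I≈3.888281, D=e−e_prev≈-1.736719; u=1/2·2.575781+5/4·3.888281+0·(-1.736719)≈6.148242; next y=2/5·0.424219+1/4·6.148242≈1.706748
n=3: y≈1.706748, sp=3, e=sp−y≈1.293252; I≈5.181533, D=e−e_prev≈-1.282529; u=1/2·1.293252+5/4·5.181533+0·(-1.282529)≈7.123542; next y=2/5·1.706748+1/4·7.123542≈2.463585
n=4: y≈2.463585, sp=3, e=sp−y≈0.536415; I≈5.717948, D=e−e_prev≈-0.756837; u=1/2·0.536415+5/4·5.717948+0·(-0.756837)≈7.415643; next y=2/5·2.463585+1/4·7.415643≈2.839345
n=5: y≈2.839345, sp=3, e=sp−y≈0.160655; I≈5.878604, D=e−e_prev≈-0.375760; u=1/2·0.160655+5/4·5.878604+0·(-0.375760)≈7.428582; next y=2/5·2.839345+1/4·7.428582≈2.992883
n=6: y≈2.992883, sp=3, e=sp−y≈0.007117; I≈5.885720, D=e−e_prev≈-0.153539; u=1/2·0.007117+5/4·5.885720+0·(-0.153539)≈7.360709; next y=2/5·2.992883+1/4·7.360709≈3.037331
n=7: y≈3.037331, sp=2, e=sp−y≈-1.037331; I≈4.848390, D=e−e_prev≈-1.044447; u=1/2·(-1.037331)+5/4·4.848390+0·(-1.044447)≈5.541822; next y=2/5·3.037331+1/4·5.541822≈2.600388
n=8: y≈2.600388, sp=2, e=sp−y≈-0.600388; I≈4.248002, D=e−e_prev≈0.436943; u=1/2·(-0.600388)+5/4·4.248002+0·0.436943≈5.009809; next y=2/5·2.600388+1/4·5.009809≈2.292607
n=9: y≈2.292607, sp=2, e=sp−y≈-0.292607; I≈3.955395, D=e−e_prev≈0.307780; u=1/2·(-0.292607)+5/4·3.955395+0·0.307780≈4.797940; next y=2/5·2.292607+1/4·4.797940≈2.116528
n=10: y≈2.116528, sp=2, e=sp−y≈-0.116528; I≈3.838867, D=e−e_prev≈0.176079; u=1/2·(-0.116528)+5/4·3.838867+0·0.176079≈4.740320; next y=2/5·2.116528+1/4·4.740320≈2.031691
n=11: y≈2.031691, sp=2, e=sp−y≈-0.031691; I≈3.807176, D=e−e_prev≈0.084837; u=1/2·(-0.031691)+5/4·3.807176+0·0.084837≈4.743124; next y=2/5·2.031691+1/4·4.743124≈1.998457

0 -3 -5.250 0.000
1 3 3.797 -1.313
2 3 6.148 0.424
3 3 7.124 1.707
4 3 7.416 2.464
5 3 7.429 2.839
6 3 7.361 2.993
7 2 5.542 3.037
8 2 5.010 2.600
9 2 4.798 2.293
10 2 4.740 2.117
11 2 4.743 2.032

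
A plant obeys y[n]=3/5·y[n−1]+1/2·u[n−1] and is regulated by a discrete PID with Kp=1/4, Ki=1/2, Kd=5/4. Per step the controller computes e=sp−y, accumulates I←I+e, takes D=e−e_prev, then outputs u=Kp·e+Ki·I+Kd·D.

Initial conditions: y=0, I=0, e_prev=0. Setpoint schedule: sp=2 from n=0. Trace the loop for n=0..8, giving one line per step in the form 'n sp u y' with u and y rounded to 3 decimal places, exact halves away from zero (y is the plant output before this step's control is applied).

0 2 4.000 0.000
1 2 -1.500 2.000
2 2 4.100 0.450
3 2 -0.803 2.320
4 2 4.034 0.991
5 2 -0.364 2.611
6 2 3.809 1.385
7 2 -0.118 2.735
8 2 3.509 1.582

(exact arithmetic carried between steps; '≈' marks a value shown rounded to 6 d.p. or computed from one; I and e_prev carry over from the previous line; the table rounds u and y to 3 d.p., halves away from zero)
n=0: y=0, sp=2, e=sp−y=2; I=2, D=e−e_prev=2; u=1/4·2+1/2·2+5/4·2=4; next y=3/5·0+1/2·4=2
n=1: y=2, sp=2, e=sp−y=0; I=2, D=e−e_prev=-2; u=1/4·0+1/2·2+5/4·(-2)=-1.5; next y=3/5·2+1/2·(-1.5)=0.45
n=2: y=0.45, sp=2, e=sp−y=1.55; I=3.55, D=e−e_prev=1.55; u=1/4·1.55+1/2·3.55+5/4·1.55=4.1; next y=3/5·0.45+1/2·4.1=2.32
n=3: y=2.32, sp=2, e=sp−y=-0.32; I=3.23, D=e−e_prev=-1.87; u=1/4·(-0.32)+1/2·3.23+5/4·(-1.87)=-0.8025; next y=3/5·2.32+1/2·(-0.8025)=0.99075
n=4: y=0.99075, sp=2, e=sp−y=1.00925; I=4.23925, D=e−e_prev=1.32925; u=1/4·1.00925+1/2·4.23925+5/4·1.32925=4.0335; next y=3/5·0.99075+1/2·4.0335=2.6112
n=5: y=2.6112, sp=2, e=sp−y=-0.6112; I=3.62805, D=e−e_prev=-1.62045; u=1/4·(-0.6112)+1/2·3.62805+5/4·(-1.62045)≈-0.364338; next y=3/5·2.6112+1/2·(-0.364338)≈1.384551
n=6: y≈1.384551, sp=2, e=sp−y≈0.615449; I≈4.243499, D=e−e_prev≈1.226649; u=1/4·0.615449+1/2·4.243499+5/4·1.226649≈3.808923; next y=3/5·1.384551+1/2·3.808923≈2.735192
n=7: y=2.735192, sp=2, e=sp−y=-0.735192; I≈3.508307, D=e−e_prev≈-1.350641; u=1/4·(-0.735192)+1/2·3.508307+5/4·(-1.350641)≈-0.117946; next y=3/5·2.735192+1/2·(-0.117946)≈1.582142
n=8: y≈1.582142, sp=2, e=sp−y≈0.417858; I≈3.926164, D=e−e_prev≈1.153050; u=1/4·0.417858+1/2·3.926164+5/4·1.153050≈3.508859; next y=3/5·1.582142+1/2·3.508859≈2.703715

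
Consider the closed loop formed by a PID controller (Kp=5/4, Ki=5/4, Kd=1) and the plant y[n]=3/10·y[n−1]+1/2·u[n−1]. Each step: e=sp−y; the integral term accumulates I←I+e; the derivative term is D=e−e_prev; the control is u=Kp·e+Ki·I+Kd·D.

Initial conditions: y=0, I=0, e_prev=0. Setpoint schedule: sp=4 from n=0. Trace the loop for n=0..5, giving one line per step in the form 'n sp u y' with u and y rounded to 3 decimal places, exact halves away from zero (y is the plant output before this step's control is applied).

(exact arithmetic carried between steps; '≈' marks a value shown rounded to 6 d.p. or computed from one; I and e_prev carry over from the previous line; the table rounds u and y to 3 d.p., halves away from zero)
n=0: y=0, sp=4, e=sp−y=4; I=4, D=e−e_prev=4; u=5/4·4+5/4·4+1·4=14; next y=3/10·0+1/2·14=7
n=1: y=7, sp=4, e=sp−y=-3; I=1, D=e−e_prev=-7; u=5/4·(-3)+5/4·1+1·(-7)=-9.5; next y=3/10·7+1/2·(-9.5)=-2.65
n=2: y=-2.65, sp=4, e=sp−y=6.65; I=7.65, D=e−e_prev=9.65; u=5/4·6.65+5/4·7.65+1·9.65=27.525; next y=3/10·(-2.65)+1/2·27.525=12.9675
n=3: y=12.9675, sp=4, e=sp−y=-8.9675; I=-1.3175, D=e−e_prev=-15.6175; u=5/4·(-8.9675)+5/4·(-1.3175)+1·(-15.6175)=-28.47375; next y=3/10·12.9675+1/2·(-28.47375)=-10.346625
n=4: y=-10.346625, sp=4, e=sp−y=14.346625; I=13.029125, D=e−e_prev=23.314125; u=5/4·14.346625+5/4·13.029125+1·23.314125≈57.533813; next y=3/10·(-10.346625)+1/2·57.533813≈25.662919
n=5: y≈25.662919, sp=4, e=sp−y≈-21.662919; I≈-8.633794, D=e−e_prev≈-36.009544; u=5/4·(-21.662919)+5/4·(-8.633794)+1·(-36.009544)≈-73.880434; next y=3/10·25.662919+1/2·(-73.880434)≈-29.241342

0 4 14.000 0.000
1 4 -9.500 7.000
2 4 27.525 -2.650
3 4 -28.474 12.968
4 4 57.534 -10.347
5 4 -73.880 25.663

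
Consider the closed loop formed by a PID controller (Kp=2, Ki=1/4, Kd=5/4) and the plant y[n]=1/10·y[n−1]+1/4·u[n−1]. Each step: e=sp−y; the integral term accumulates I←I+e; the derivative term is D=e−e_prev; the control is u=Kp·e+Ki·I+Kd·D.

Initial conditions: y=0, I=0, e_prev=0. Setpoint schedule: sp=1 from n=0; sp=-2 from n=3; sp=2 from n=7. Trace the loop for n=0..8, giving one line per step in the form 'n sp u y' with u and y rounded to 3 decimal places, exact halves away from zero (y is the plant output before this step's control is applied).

0 1 3.500 0.000
1 1 -0.563 0.875
2 1 3.811 -0.053
3 -2 -11.088 0.947
4 -2 5.862 -2.677
5 -2 -12.062 1.198
6 -2 6.310 -2.896
7 2 0.774 1.288
8 2 4.561 0.322

(exact arithmetic carried between steps; '≈' marks a value shown rounded to 6 d.p. or computed from one; I and e_prev carry over from the previous line; the table rounds u and y to 3 d.p., halves away from zero)
n=0: y=0, sp=1, e=sp−y=1; I=1, D=e−e_prev=1; u=2·1+1/4·1+5/4·1=3.5; next y=1/10·0+1/4·3.5=0.875
n=1: y=0.875, sp=1, e=sp−y=0.125; I=1.125, D=e−e_prev=-0.875; u=2·0.125+1/4·1.125+5/4·(-0.875)=-0.5625; next y=1/10·0.875+1/4·(-0.5625)=-0.053125
n=2: y=-0.053125, sp=1, e=sp−y=1.053125; I=2.178125, D=e−e_prev=0.928125; u=2·1.053125+1/4·2.178125+5/4·0.928125≈3.810938; next y=1/10·(-0.053125)+1/4·3.810938≈0.947422
n=3: y≈0.947422, sp=-2, e=sp−y≈-2.947422; I≈-0.769297, D=e−e_prev≈-4.000547; u=2·(-2.947422)+1/4·(-0.769297)+5/4·(-4.000547)≈-11.087852; next y=1/10·0.947422+1/4·(-11.087852)≈-2.677221
n=4: y≈-2.677221, sp=-2, e=sp−y≈0.677221; I≈-0.092076, D=e−e_prev≈3.624643; u=2·0.677221+1/4·(-0.092076)+5/4·3.624643≈5.862226; next y=1/10·(-2.677221)+1/4·5.862226≈1.197834
n=5: y≈1.197834, sp=-2, e=sp−y≈-3.197834; I≈-3.289910, D=e−e_prev≈-3.875055; u=2·(-3.197834)+1/4·(-3.289910)+5/4·(-3.875055)≈-12.061965; next y=1/10·1.197834+1/4·(-12.061965)≈-2.895708
n=6: y≈-2.895708, sp=-2, e=sp−y≈0.895708; I≈-2.394203, D=e−e_prev≈4.093542; u=2·0.895708+1/4·(-2.394203)+5/4·4.093542≈6.309793; next y=1/10·(-2.895708)+1/4·6.309793≈1.287877
n=7: y≈1.287877, sp=2, e=sp−y≈0.712123; I≈-1.682080, D=e−e_prev≈-0.183585; u=2·0.712123+1/4·(-1.682080)+5/4·(-0.183585)≈0.774244; next y=1/10·1.287877+1/4·0.774244≈0.322349
n=8: y≈0.322349, sp=2, e=sp−y≈1.677651; I≈-0.004429, D=e−e_prev≈0.965529; u=2·1.677651+1/4·(-0.004429)+5/4·0.965529≈4.561106; next y=1/10·0.322349+1/4·4.561106≈1.172511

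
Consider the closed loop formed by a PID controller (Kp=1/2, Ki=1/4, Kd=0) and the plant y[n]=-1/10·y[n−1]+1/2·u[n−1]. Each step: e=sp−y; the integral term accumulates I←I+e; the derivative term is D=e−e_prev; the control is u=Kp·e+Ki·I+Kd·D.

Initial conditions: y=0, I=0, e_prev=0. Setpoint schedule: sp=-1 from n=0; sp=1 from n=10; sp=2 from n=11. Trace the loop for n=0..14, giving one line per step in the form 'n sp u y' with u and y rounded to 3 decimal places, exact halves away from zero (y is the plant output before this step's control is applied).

(exact arithmetic carried between steps; '≈' marks a value shown rounded to 6 d.p. or computed from one; I and e_prev carry over from the previous line; the table rounds u and y to 3 d.p., halves away from zero)
n=0: y=0, sp=-1, e=sp−y=-1; I=-1, D=e−e_prev=-1; u=1/2·(-1)+1/4·(-1)+0·(-1)=-0.75; next y=-1/10·0+1/2·(-0.75)=-0.375
n=1: y=-0.375, sp=-1, e=sp−y=-0.625; I=-1.625, D=e−e_prev=0.375; u=1/2·(-0.625)+1/4·(-1.625)+0·0.375=-0.71875; next y=-1/10·(-0.375)+1/2·(-0.71875)=-0.321875
n=2: y=-0.321875, sp=-1, e=sp−y=-0.678125; I=-2.303125, D=e−e_prev=-0.053125; u=1/2·(-0.678125)+1/4·(-2.303125)+0·(-0.053125)≈-0.914844; next y=-1/10·(-0.321875)+1/2·(-0.914844)≈-0.425234
n=3: y≈-0.425234, sp=-1, e=sp−y≈-0.574766; I≈-2.877891, D=e−e_prev≈0.103359; u=1/2·(-0.574766)+1/4·(-2.877891)+0·0.103359≈-1.006855; next y=-1/10·(-0.425234)+1/2·(-1.006855)≈-0.460904
n=4: y≈-0.460904, sp=-1, e=sp−y≈-0.539096; I≈-3.416986, D=e−e_prev≈0.035670; u=1/2·(-0.539096)+1/4·(-3.416986)+0·0.035670≈-1.123794; next y=-1/10·(-0.460904)+1/2·(-1.123794)≈-0.515807
n=5: y≈-0.515807, sp=-1, e=sp−y≈-0.484193; I≈-3.901180, D=e−e_prev≈0.054902; u=1/2·(-0.484193)+1/4·(-3.901180)+0·0.054902≈-1.217391; next y=-1/10·(-0.515807)+1/2·(-1.217391)≈-0.557115
n=6: y≈-0.557115, sp=-1, e=sp−y≈-0.442885; I≈-4.344064, D=e−e_prev≈0.041308; u=1/2·(-0.442885)+1/4·(-4.344064)+0·0.041308≈-1.307459; next y=-1/10·(-0.557115)+1/2·(-1.307459)≈-0.598018
n=7: y≈-0.598018, sp=-1, e=sp−y≈-0.401982; I≈-4.746047, D=e−e_prev≈0.040903; u=1/2·(-0.401982)+1/4·(-4.746047)+0·0.040903≈-1.387503; next y=-1/10·(-0.598018)+1/2·(-1.387503)≈-0.633950
n=8: y≈-0.633950, sp=-1, e=sp−y≈-0.366050; I≈-5.112097, D=e−e_prev≈0.035932; u=1/2·(-0.366050)+1/4·(-5.112097)+0·0.035932≈-1.461049; next y=-1/10·(-0.633950)+1/2·(-1.461049)≈-0.667130
n=9: y≈-0.667130, sp=-1, e=sp−y≈-0.332870; I≈-5.444967, D=e−e_prev≈0.033180; u=1/2·(-0.332870)+1/4·(-5.444967)+0·0.033180≈-1.527677; next y=-1/10·(-0.667130)+1/2·(-1.527677)≈-0.697125
n=10: y≈-0.697125, sp=1, e=sp−y≈1.697125; I≈-3.747842, D=e−e_prev≈2.029996; u=1/2·1.697125+1/4·(-3.747842)+0·2.029996≈-0.088398; next y=-1/10·(-0.697125)+1/2·(-0.088398)≈0.025514
n=11: y≈0.025514, sp=2, e=sp−y≈1.974486; I≈-1.773356, D=e−e_prev≈0.277361; u=1/2·1.974486+1/4·(-1.773356)+0·0.277361≈0.543904; next y=-1/10·0.025514+1/2·0.543904≈0.269401
n=12: y≈0.269401, sp=2, e=sp−y≈1.730599; I≈-0.042756, D=e−e_prev≈-0.243887; u=1/2·1.730599+1/4·(-0.042756)+0·(-0.243887)≈0.854611; next y=-1/10·0.269401+1/2·0.854611≈0.400365
n=13: y≈0.400365, sp=2, e=sp−y≈1.599635; I≈1.556879, D=e−e_prev≈-0.130964; u=1/2·1.599635+1/4·1.556879+0·(-0.130964)≈1.189037; next y=-1/10·0.400365+1/2·1.189037≈0.554482
n=14: y≈0.554482, sp=2, e=sp−y≈1.445518; I≈3.002397, D=e−e_prev≈-0.154117; u=1/2·1.445518+1/4·3.002397+0·(-0.154117)≈1.473358; next y=-1/10·0.554482+1/2·1.473358≈0.681231

0 -1 -0.750 0.000
1 -1 -0.719 -0.375
2 -1 -0.915 -0.322
3 -1 -1.007 -0.425
4 -1 -1.124 -0.461
5 -1 -1.217 -0.516
6 -1 -1.307 -0.557
7 -1 -1.388 -0.598
8 -1 -1.461 -0.634
9 -1 -1.528 -0.667
10 1 -0.088 -0.697
11 2 0.544 0.026
12 2 0.855 0.269
13 2 1.189 0.400
14 2 1.473 0.554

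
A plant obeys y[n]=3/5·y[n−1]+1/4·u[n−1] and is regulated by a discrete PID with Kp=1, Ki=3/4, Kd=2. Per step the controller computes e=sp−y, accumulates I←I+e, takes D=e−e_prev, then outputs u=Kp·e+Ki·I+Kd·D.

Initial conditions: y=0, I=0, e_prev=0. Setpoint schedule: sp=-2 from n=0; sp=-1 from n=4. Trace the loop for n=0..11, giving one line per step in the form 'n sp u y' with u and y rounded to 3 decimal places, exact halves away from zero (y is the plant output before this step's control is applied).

(exact arithmetic carried between steps; '≈' marks a value shown rounded to 6 d.p. or computed from one; I and e_prev carry over from the previous line; the table rounds u and y to 3 d.p., halves away from zero)
n=0: y=0, sp=-2, e=sp−y=-2; I=-2, D=e−e_prev=-2; u=1·(-2)+3/4·(-2)+2·(-2)=-7.5; next y=3/5·0+1/4·(-7.5)=-1.875
n=1: y=-1.875, sp=-2, e=sp−y=-0.125; I=-2.125, D=e−e_prev=1.875; u=1·(-0.125)+3/4·(-2.125)+2·1.875=2.03125; next y=3/5·(-1.875)+1/4·2.03125≈-0.617188
n=2: y≈-0.617188, sp=-2, e=sp−y≈-1.382813; I≈-3.507813, D=e−e_prev≈-1.257813; u=1·(-1.382813)+3/4·(-3.507813)+2·(-1.257813)≈-6.529297; next y=3/5·(-0.617188)+1/4·(-6.529297)≈-2.002637
n=3: y≈-2.002637, sp=-2, e=sp−y≈0.002637; I≈-3.505176, D=e−e_prev≈1.385449; u=1·0.002637+3/4·(-3.505176)+2·1.385449≈0.144653; next y=3/5·(-2.002637)+1/4·0.144653≈-1.165419
n=4: y≈-1.165419, sp=-1, e=sp−y≈0.165419; I≈-3.339757, D=e−e_prev≈0.162782; u=1·0.165419+3/4·(-3.339757)+2·0.162782≈-2.013835; next y=3/5·(-1.165419)+1/4·(-2.013835)≈-1.202710
n=5: y≈-1.202710, sp=-1, e=sp−y≈0.202710; I≈-3.137047, D=e−e_prev≈0.037291; u=1·0.202710+3/4·(-3.137047)+2·0.037291≈-2.075493; next y=3/5·(-1.202710)+1/4·(-2.075493)≈-1.240499
n=6: y≈-1.240499, sp=-1, e=sp−y≈0.240499; I≈-2.896548, D=e−e_prev≈0.037789; u=1·0.240499+3/4·(-2.896548)+2·0.037789≈-1.856333; next y=3/5·(-1.240499)+1/4·(-1.856333)≈-1.208383
n=7: y≈-1.208383, sp=-1, e=sp−y≈0.208383; I≈-2.688165, D=e−e_prev≈-0.032116; u=1·0.208383+3/4·(-2.688165)+2·(-0.032116)≈-1.871974; next y=3/5·(-1.208383)+1/4·(-1.871974)≈-1.193023
n=8: y≈-1.193023, sp=-1, e=sp−y≈0.193023; I≈-2.495142, D=e−e_prev≈-0.015360; u=1·0.193023+3/4·(-2.495142)+2·(-0.015360)≈-1.709053; next y=3/5·(-1.193023)+1/4·(-1.709053)≈-1.143077
n=9: y≈-1.143077, sp=-1, e=sp−y≈0.143077; I≈-2.352065, D=e−e_prev≈-0.049946; u=1·0.143077+3/4·(-2.352065)+2·(-0.049946)≈-1.720864; next y=3/5·(-1.143077)+1/4·(-1.720864)≈-1.116062
n=10: y≈-1.116062, sp=-1, e=sp−y≈0.116062; I≈-2.236003, D=e−e_prev≈-0.027015; u=1·0.116062+3/4·(-2.236003)+2·(-0.027015)≈-1.614970; next y=3/5·(-1.116062)+1/4·(-1.614970)≈-1.073380
n=11: y≈-1.073380, sp=-1, e=sp−y≈0.073380; I≈-2.162623, D=e−e_prev≈-0.042682; u=1·0.073380+3/4·(-2.162623)+2·(-0.042682)≈-1.633952; next y=3/5·(-1.073380)+1/4·(-1.633952)≈-1.052516

0 -2 -7.500 0.000
1 -2 2.031 -1.875
2 -2 -6.529 -0.617
3 -2 0.145 -2.003
4 -1 -2.014 -1.165
5 -1 -2.075 -1.203
6 -1 -1.856 -1.240
7 -1 -1.872 -1.208
8 -1 -1.709 -1.193
9 -1 -1.721 -1.143
10 -1 -1.615 -1.116
11 -1 -1.634 -1.073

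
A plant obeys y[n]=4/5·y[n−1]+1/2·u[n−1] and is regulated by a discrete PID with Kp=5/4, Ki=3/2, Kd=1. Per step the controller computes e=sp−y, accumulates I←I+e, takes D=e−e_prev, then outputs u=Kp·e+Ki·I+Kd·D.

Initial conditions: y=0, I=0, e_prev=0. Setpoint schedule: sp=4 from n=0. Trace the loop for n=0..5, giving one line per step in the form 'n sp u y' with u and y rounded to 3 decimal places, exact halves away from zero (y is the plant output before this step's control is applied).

(exact arithmetic carried between steps; '≈' marks a value shown rounded to 6 d.p. or computed from one; I and e_prev carry over from the previous line; the table rounds u and y to 3 d.p., halves away from zero)
n=0: y=0, sp=4, e=sp−y=4; I=4, D=e−e_prev=4; u=5/4·4+3/2·4+1·4=15; next y=4/5·0+1/2·15=7.5
n=1: y=7.5, sp=4, e=sp−y=-3.5; I=0.5, D=e−e_prev=-7.5; u=5/4·(-3.5)+3/2·0.5+1·(-7.5)=-11.125; next y=4/5·7.5+1/2·(-11.125)=0.4375
n=2: y=0.4375, sp=4, e=sp−y=3.5625; I=4.0625, D=e−e_prev=7.0625; u=5/4·3.5625+3/2·4.0625+1·7.0625=17.609375; next y=4/5·0.4375+1/2·17.609375≈9.154688
n=3: y≈9.154688, sp=4, e=sp−y≈-5.154688; I≈-1.092188, D=e−e_prev≈-8.717188; u=5/4·(-5.154688)+3/2·(-1.092188)+1·(-8.717188)≈-16.798828; next y=4/5·9.154688+1/2·(-16.798828)≈-1.075664
n=4: y≈-1.075664, sp=4, e=sp−y≈5.075664; I≈3.983477, D=e−e_prev≈10.230352; u=5/4·5.075664+3/2·3.983477+1·10.230352≈22.550146; next y=4/5·(-1.075664)+1/2·22.550146≈10.414542
n=5: y≈10.414542, sp=4, e=sp−y≈-6.414542; I≈-2.431065, D=e−e_prev≈-11.490206; u=5/4·(-6.414542)+3/2·(-2.431065)+1·(-11.490206)≈-23.154982; next y=4/5·10.414542+1/2·(-23.154982)≈-3.245857

0 4 15.000 0.000
1 4 -11.125 7.500
2 4 17.609 0.438
3 4 -16.799 9.155
4 4 22.550 -1.076
5 4 -23.155 10.415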